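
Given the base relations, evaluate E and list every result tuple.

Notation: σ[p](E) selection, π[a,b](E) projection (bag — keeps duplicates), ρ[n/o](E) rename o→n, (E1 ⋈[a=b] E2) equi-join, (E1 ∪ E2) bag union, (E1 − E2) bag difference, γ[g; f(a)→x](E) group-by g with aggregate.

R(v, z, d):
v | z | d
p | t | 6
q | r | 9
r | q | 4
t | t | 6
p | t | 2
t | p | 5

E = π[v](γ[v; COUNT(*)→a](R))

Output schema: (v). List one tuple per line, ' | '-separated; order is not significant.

Row counts bottom-up:
  R → 6
  γ[v; COUNT(*)→a](R) → 4
  π[v](γ[v; COUNT(*)→a](R)) → 4

== RESULT ==
v
p
q
r
t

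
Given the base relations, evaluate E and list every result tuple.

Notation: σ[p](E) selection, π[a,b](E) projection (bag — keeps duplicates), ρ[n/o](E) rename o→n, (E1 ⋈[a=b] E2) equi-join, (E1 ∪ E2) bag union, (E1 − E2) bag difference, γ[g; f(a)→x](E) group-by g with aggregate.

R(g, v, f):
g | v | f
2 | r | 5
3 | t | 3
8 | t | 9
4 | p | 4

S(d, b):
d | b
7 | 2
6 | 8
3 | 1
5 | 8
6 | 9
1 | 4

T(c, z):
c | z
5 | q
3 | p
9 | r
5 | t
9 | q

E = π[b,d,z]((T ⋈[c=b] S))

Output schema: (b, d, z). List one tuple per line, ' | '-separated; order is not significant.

Per-node cardinality:
  T → 5
  S → 6
  (T ⋈[c=b] S) → 2
  π[b,d,z]((T ⋈[c=b] S)) → 2

== RESULT ==
b | d | z
9 | 6 | q
9 | 6 | r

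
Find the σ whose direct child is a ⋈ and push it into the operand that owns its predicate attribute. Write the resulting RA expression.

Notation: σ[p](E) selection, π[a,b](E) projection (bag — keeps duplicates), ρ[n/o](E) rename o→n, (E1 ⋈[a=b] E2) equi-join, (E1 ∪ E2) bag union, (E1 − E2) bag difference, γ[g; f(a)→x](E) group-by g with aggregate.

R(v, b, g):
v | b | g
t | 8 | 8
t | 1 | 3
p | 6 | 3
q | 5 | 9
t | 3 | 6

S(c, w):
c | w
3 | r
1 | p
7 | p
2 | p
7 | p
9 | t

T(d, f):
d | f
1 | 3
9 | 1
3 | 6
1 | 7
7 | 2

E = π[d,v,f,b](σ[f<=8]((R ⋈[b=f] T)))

σ filters on f, owned by the right side.
E' = π[d,v,f,b]((R ⋈[b=f] σ[f<=8](T)))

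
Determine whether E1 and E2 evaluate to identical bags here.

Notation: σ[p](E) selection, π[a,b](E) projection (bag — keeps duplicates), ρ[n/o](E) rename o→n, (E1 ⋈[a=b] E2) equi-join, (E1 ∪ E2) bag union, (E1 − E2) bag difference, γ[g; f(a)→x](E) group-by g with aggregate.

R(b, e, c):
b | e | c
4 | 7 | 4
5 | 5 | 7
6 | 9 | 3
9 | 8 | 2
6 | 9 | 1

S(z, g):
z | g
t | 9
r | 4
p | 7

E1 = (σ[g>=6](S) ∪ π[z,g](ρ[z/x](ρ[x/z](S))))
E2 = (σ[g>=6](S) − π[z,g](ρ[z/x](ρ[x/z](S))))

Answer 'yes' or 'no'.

E1 row counts bottom-up:
  S → 3
  σ[g>=6](S) → 2
  S → 3
  ρ[x/z](S) → 3
  ρ[z/x](ρ[x/z](S)) → 3
  π[z,g](ρ[z/x](ρ[x/z](S))) → 3
  (σ[g>=6](S) ∪ π[z,g](ρ[z/x](ρ[x/z](S)))) → 5
E2 row counts bottom-up:
  S → 3
  σ[g>=6](S) → 2
  S → 3
  ρ[x/z](S) → 3
  ρ[z/x](ρ[x/z](S)) → 3
  π[z,g](ρ[z/x](ρ[x/z](S))) → 3
  (σ[g>=6](S) − π[z,g](ρ[z/x](ρ[x/z](S)))) → 0

E1 result:
z | g
p | 7
p | 7
r | 4
t | 9
t | 9
E2 result:
z | g
(0 rows)
Witness: ('t', 9) appears 2× in E1 but 0× in E2.

no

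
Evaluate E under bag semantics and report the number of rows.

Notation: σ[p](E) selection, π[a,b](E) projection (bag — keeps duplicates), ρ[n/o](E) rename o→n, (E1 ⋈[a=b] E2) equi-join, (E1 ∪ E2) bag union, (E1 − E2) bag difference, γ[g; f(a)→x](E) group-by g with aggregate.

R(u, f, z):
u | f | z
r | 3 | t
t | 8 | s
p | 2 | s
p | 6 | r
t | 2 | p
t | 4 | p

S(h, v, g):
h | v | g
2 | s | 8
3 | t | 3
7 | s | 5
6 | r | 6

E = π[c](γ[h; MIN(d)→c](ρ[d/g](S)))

Stepwise |·|:
  S → 4
  ρ[d/g](S) → 4
  γ[h; MIN(d)→c](ρ[d/g](S)) → 4
  π[c](γ[h; MIN(d)→c](ρ[d/g](S))) → 4

|E| = 4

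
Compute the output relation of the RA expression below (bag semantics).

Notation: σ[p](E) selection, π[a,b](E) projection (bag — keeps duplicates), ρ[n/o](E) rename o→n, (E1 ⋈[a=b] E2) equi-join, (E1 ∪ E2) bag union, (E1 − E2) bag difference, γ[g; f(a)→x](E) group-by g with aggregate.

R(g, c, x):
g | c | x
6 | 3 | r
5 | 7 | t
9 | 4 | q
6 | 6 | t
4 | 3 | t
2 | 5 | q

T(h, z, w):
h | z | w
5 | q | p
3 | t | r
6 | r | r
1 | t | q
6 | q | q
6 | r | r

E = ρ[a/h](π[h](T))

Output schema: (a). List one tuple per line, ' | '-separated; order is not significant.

Row counts bottom-up:
  T → 6
  π[h](T) → 6
  ρ[a/h](π[h](T)) → 6

== RESULT ==
a
1
3
5
6
6
6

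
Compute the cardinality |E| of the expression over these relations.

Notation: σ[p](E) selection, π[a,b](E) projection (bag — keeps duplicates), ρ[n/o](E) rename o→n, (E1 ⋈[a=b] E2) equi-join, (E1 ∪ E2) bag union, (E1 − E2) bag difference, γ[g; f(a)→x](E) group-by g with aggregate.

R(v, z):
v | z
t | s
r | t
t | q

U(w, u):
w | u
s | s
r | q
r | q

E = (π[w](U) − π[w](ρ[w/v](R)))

Row counts bottom-up:
  U → 3
  π[w](U) → 3
  R → 3
  ρ[w/v](R) → 3
  π[w](ρ[w/v](R)) → 3
  (π[w](U) − π[w](ρ[w/v](R))) → 2

|E| = 2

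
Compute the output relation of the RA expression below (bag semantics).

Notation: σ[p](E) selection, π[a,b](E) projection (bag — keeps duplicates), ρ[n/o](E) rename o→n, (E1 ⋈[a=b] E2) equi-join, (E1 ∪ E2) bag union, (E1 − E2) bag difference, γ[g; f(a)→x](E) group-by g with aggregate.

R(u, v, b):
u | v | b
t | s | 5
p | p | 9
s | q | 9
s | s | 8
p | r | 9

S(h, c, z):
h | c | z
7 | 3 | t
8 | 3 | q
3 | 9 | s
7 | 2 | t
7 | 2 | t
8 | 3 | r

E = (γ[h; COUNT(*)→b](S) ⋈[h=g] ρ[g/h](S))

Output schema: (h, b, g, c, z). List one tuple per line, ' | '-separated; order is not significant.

Per-node cardinality:
  S → 6
  γ[h; COUNT(*)→b](S) → 3
  S → 6
  ρ[g/h](S) → 6
  (γ[h; COUNT(*)→b](S) ⋈[h=g] ρ[g/h](S)) → 6

== RESULT ==
h | b | g | c | z
3 | 1 | 3 | 9 | s
7 | 3 | 7 | 2 | t
7 | 3 | 7 | 2 | t
7 | 3 | 7 | 3 | t
8 | 2 | 8 | 3 | q
8 | 2 | 8 | 3 | r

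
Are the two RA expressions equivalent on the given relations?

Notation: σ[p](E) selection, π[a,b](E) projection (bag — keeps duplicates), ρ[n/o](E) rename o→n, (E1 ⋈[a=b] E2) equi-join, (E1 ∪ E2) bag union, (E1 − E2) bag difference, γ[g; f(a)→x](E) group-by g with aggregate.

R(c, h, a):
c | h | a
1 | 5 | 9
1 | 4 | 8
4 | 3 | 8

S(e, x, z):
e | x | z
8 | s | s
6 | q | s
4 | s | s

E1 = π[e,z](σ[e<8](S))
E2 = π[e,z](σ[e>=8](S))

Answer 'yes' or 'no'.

E1 stepwise |·|:
  S → 3
  σ[e<8](S) → 2
  π[e,z](σ[e<8](S)) → 2
E2 stepwise |·|:
  S → 3
  σ[e>=8](S) → 1
  π[e,z](σ[e>=8](S)) → 1

E1 result:
e | z
4 | s
6 | s
E2 result:
e | z
8 | s
Witness: (4, 's') appears 1× in E1 but 0× in E2.

no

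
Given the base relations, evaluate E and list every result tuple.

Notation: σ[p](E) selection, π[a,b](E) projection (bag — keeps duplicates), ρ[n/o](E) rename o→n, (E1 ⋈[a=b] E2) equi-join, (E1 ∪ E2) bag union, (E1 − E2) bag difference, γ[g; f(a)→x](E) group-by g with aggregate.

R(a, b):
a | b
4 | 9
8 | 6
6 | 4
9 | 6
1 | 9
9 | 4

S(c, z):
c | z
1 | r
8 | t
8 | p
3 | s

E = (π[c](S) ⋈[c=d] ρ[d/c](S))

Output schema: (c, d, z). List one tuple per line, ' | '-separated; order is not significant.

Stepwise |·|:
  S → 4
  π[c](S) → 4
  S → 4
  ρ[d/c](S) → 4
  (π[c](S) ⋈[c=d] ρ[d/c](S)) → 6

== RESULT ==
c | d | z
1 | 1 | r
3 | 3 | s
8 | 8 | p
8 | 8 | p
8 | 8 | t
8 | 8 | t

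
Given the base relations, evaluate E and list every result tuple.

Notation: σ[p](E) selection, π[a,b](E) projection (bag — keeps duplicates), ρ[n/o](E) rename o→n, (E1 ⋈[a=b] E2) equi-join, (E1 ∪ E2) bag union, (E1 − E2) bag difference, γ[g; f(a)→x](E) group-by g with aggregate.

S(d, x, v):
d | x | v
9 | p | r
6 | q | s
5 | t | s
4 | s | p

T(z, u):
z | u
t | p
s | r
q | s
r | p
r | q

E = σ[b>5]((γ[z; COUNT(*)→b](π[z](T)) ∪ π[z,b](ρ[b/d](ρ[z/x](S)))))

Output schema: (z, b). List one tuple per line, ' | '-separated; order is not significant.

Subexpression sizes:
  T → 5
  π[z](T) → 5
  γ[z; COUNT(*)→b](π[z](T)) → 4
  S → 4
  ρ[z/x](S) → 4
  ρ[b/d](ρ[z/x](S)) → 4
  π[z,b](ρ[b/d](ρ[z/x](S))) → 4
  (γ[z; COUNT(*)→b](π[z](T)) ∪ π[z,b](ρ[b/d](ρ[z/x](S)))) → 8
  σ[b>5]((γ[z; COUNT(*)→b](π[z](T)) ∪ π[z,b](ρ[b/d](ρ[z/x](S))))) → 2

== RESULT ==
z | b
p | 9
q | 6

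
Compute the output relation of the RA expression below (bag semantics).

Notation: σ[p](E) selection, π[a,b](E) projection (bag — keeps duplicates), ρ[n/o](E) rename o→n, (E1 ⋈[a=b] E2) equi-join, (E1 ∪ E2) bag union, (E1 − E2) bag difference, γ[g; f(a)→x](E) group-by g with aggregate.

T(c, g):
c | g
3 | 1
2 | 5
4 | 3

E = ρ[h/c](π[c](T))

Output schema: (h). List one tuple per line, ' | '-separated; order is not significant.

Per-node cardinality:
  T → 3
  π[c](T) → 3
  ρ[h/c](π[c](T)) → 3

== RESULT ==
h
2
3
4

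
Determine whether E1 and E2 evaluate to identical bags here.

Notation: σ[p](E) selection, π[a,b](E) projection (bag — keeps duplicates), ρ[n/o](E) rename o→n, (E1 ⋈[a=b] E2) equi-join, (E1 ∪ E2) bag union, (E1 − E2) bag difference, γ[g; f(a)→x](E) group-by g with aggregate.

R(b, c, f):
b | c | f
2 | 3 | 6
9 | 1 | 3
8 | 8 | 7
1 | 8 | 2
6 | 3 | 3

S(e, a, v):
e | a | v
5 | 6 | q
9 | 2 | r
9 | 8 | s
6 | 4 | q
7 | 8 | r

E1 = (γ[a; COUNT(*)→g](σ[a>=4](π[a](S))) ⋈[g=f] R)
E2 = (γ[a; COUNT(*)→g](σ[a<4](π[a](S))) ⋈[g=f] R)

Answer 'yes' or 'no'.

E1 stepwise |·|:
  S → 5
  π[a](S) → 5
  σ[a>=4](π[a](S)) → 4
  γ[a; COUNT(*)→g](σ[a>=4](π[a](S))) → 3
  R → 5
  (γ[a; COUNT(*)→g](σ[a>=4](π[a](S))) ⋈[g=f] R) → 1
E2 stepwise |·|:
  S → 5
  π[a](S) → 5
  σ[a<4](π[a](S)) → 1
  γ[a; COUNT(*)→g](σ[a<4](π[a](S))) → 1
  R → 5
  (γ[a; COUNT(*)→g](σ[a<4](π[a](S))) ⋈[g=f] R) → 0

E1 result:
a | g | b | c | f
8 | 2 | 1 | 8 | 2
E2 result:
a | g | b | c | f
(0 rows)
Witness: (8, 2, 1, 8, 2) appears 1× in E1 but 0× in E2.

no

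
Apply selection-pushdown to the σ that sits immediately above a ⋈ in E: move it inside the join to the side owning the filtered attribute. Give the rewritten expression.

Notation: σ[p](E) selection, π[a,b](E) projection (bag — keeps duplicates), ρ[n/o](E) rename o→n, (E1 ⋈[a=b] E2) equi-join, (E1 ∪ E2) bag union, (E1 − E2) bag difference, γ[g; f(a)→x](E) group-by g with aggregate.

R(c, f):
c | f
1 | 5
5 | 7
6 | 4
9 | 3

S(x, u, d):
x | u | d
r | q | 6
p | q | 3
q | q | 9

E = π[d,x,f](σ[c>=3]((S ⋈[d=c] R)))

σ filters on c, owned by the right side.
E' = π[d,x,f]((S ⋈[d=c] σ[c>=3](R)))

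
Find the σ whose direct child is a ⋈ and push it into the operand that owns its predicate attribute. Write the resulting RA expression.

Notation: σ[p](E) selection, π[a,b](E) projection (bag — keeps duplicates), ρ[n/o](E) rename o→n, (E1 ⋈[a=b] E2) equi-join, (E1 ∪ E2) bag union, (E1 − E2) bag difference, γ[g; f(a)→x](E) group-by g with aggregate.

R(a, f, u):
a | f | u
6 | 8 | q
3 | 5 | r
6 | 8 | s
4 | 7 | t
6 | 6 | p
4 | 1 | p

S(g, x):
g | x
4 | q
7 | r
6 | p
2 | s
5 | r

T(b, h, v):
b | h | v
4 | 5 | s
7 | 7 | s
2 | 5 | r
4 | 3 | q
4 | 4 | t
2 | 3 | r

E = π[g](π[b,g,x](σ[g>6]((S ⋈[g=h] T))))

σ filters on g, owned by the left side.
E' = π[g](π[b,g,x]((σ[g>6](S) ⋈[g=h] T)))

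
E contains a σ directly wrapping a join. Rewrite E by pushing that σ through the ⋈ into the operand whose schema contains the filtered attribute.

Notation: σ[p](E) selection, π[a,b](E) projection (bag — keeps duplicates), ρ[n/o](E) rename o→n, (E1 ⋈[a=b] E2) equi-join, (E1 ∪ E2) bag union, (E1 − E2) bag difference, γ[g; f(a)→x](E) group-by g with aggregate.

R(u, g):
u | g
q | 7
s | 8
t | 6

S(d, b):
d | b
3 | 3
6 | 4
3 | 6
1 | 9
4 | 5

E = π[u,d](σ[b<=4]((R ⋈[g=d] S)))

σ filters on b, owned by the right side.
E' = π[u,d]((R ⋈[g=d] σ[b<=4](S)))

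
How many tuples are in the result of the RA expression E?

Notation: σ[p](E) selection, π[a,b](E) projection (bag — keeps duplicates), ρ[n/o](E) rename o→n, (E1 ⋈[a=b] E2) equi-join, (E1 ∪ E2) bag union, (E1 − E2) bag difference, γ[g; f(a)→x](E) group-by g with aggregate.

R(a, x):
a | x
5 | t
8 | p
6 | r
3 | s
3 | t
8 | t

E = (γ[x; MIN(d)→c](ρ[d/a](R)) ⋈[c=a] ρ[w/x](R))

Stepwise |·|:
  R → 6
  ρ[d/a](R) → 6
  γ[x; MIN(d)→c](ρ[d/a](R)) → 4
  R → 6
  ρ[w/x](R) → 6
  (γ[x; MIN(d)→c](ρ[d/a](R)) ⋈[c=a] ρ[w/x](R)) → 7

|E| = 7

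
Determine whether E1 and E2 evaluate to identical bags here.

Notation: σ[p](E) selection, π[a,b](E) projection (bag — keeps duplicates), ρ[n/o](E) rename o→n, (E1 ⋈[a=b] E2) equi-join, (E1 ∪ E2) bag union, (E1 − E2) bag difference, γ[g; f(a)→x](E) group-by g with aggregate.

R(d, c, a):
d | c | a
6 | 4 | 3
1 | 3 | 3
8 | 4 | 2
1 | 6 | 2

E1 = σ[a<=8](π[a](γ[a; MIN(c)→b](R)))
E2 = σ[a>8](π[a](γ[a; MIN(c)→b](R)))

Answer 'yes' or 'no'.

E1 subexpression sizes:
  R → 4
  γ[a; MIN(c)→b](R) → 2
  π[a](γ[a; MIN(c)→b](R)) → 2
  σ[a<=8](π[a](γ[a; MIN(c)→b](R))) → 2
E2 subexpression sizes:
  R → 4
  γ[a; MIN(c)→b](R) → 2
  π[a](γ[a; MIN(c)→b](R)) → 2
  σ[a>8](π[a](γ[a; MIN(c)→b](R))) → 0

E1 result:
a
2
3
E2 result:
a
(0 rows)
Witness: (2,) appears 1× in E1 but 0× in E2.

no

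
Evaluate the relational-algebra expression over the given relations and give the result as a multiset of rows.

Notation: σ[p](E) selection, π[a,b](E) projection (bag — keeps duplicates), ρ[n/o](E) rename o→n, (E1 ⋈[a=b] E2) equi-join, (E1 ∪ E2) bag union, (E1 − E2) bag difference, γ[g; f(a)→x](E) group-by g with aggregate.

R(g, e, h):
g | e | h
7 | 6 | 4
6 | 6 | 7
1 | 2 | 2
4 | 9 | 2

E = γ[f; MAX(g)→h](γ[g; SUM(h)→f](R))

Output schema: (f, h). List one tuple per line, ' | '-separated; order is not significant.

Subexpression sizes:
  R → 4
  γ[g; SUM(h)→f](R) → 4
  γ[f; MAX(g)→h](γ[g; SUM(h)→f](R)) → 3

== RESULT ==
f | h
2 | 4
4 | 7
7 | 6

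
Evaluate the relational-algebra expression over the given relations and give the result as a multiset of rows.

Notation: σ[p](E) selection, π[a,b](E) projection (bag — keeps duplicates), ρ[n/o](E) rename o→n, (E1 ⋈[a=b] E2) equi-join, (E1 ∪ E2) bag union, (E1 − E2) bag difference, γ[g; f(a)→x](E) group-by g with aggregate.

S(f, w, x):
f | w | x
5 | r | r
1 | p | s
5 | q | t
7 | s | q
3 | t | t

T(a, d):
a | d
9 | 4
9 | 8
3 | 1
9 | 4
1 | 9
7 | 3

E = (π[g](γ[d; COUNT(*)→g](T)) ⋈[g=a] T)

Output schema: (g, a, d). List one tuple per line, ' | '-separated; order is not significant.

Subexpression sizes:
  T → 6
  γ[d; COUNT(*)→g](T) → 5
  π[g](γ[d; COUNT(*)→g](T)) → 5
  T → 6
  (π[g](γ[d; COUNT(*)→g](T)) ⋈[g=a] T) → 4

== RESULT ==
g | a | d
1 | 1 | 9
1 | 1 | 9
1 | 1 | 9
1 | 1 | 9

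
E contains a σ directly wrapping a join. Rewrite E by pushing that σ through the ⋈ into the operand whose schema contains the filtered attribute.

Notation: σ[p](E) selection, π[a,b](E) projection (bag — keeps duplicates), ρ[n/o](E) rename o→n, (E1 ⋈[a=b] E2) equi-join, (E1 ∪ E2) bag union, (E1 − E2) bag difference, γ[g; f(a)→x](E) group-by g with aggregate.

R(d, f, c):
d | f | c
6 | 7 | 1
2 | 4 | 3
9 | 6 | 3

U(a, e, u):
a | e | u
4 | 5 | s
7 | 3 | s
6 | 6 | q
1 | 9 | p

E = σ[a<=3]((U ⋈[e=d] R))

σ filters on a, owned by the left side.
E' = (σ[a<=3](U) ⋈[e=d] R)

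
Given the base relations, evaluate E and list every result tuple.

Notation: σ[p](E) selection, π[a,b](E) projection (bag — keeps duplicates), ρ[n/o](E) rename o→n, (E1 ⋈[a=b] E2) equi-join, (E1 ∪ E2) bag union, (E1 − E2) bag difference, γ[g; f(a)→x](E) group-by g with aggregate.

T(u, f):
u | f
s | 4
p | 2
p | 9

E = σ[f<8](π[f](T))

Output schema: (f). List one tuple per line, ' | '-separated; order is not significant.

Per-node cardinality:
  T → 3
  π[f](T) → 3
  σ[f<8](π[f](T)) → 2

== RESULT ==
f
2
4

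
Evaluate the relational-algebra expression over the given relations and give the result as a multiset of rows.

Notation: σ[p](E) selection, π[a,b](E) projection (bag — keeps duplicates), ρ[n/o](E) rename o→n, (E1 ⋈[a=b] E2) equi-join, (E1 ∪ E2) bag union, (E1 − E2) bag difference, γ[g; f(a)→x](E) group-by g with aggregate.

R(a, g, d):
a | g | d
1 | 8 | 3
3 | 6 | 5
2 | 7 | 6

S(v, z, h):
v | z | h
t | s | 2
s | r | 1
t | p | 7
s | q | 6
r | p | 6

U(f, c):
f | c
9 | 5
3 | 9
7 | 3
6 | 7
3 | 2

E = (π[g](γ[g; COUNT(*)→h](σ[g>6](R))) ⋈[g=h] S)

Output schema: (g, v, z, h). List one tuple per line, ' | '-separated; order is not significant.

Subexpression sizes:
  R → 3
  σ[g>6](R) → 2
  γ[g; COUNT(*)→h](σ[g>6](R)) → 2
  π[g](γ[g; COUNT(*)→h](σ[g>6](R))) → 2
  S → 5
  (π[g](γ[g; COUNT(*)→h](σ[g>6](R))) ⋈[g=h] S) → 1

== RESULT ==
g | v | z | h
7 | t | p | 7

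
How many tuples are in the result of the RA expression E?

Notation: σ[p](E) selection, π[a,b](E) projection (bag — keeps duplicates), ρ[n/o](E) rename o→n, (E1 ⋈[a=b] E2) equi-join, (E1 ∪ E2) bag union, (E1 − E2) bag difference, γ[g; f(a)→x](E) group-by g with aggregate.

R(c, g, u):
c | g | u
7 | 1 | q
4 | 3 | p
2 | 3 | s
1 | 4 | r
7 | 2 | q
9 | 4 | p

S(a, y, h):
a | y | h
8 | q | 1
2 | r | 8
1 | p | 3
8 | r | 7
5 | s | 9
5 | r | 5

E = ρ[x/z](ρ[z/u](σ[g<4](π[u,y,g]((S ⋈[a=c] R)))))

Subexpression sizes:
  S → 6
  R → 6
  (S ⋈[a=c] R) → 2
  π[u,y,g]((S ⋈[a=c] R)) → 2
  σ[g<4](π[u,y,g]((S ⋈[a=c] R))) → 1
  ρ[z/u](σ[g<4](π[u,y,g]((S ⋈[a=c] R)))) → 1
  ρ[x/z](ρ[z/u](σ[g<4](π[u,y,g]((S ⋈[a=c] R))))) → 1

|E| = 1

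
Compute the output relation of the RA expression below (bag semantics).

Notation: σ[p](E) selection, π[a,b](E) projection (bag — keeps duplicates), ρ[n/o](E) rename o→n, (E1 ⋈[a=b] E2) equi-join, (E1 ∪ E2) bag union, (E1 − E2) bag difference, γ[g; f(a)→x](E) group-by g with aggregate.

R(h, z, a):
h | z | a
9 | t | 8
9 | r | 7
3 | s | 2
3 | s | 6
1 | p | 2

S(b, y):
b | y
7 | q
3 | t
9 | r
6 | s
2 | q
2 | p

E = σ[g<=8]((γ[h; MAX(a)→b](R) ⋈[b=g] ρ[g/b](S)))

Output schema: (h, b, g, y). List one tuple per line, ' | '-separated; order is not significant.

Stepwise |·|:
  R → 5
  γ[h; MAX(a)→b](R) → 3
  S → 6
  ρ[g/b](S) → 6
  (γ[h; MAX(a)→b](R) ⋈[b=g] ρ[g/b](S)) → 3
  σ[g<=8]((γ[h; MAX(a)→b](R) ⋈[b=g] ρ[g/b](S))) → 3

== RESULT ==
h | b | g | y
1 | 2 | 2 | p
1 | 2 | 2 | q
3 | 6 | 6 | s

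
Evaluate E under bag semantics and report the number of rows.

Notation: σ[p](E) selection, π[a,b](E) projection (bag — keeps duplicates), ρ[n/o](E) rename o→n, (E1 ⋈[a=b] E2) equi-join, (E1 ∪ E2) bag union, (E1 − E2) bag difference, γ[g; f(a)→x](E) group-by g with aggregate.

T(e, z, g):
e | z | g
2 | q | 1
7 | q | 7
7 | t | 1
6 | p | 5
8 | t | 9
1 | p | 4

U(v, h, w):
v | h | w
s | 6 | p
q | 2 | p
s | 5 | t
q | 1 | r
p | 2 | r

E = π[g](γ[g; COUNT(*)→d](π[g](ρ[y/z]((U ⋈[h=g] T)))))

Subexpression sizes:
  U → 5
  T → 6
  (U ⋈[h=g] T) → 3
  ρ[y/z]((U ⋈[h=g] T)) → 3
  π[g](ρ[y/z]((U ⋈[h=g] T))) → 3
  γ[g; COUNT(*)→d](π[g](ρ[y/z]((U ⋈[h=g] T)))) → 2
  π[g](γ[g; COUNT(*)→d](π[g](ρ[y/z]((U ⋈[h=g] T))))) → 2

|E| = 2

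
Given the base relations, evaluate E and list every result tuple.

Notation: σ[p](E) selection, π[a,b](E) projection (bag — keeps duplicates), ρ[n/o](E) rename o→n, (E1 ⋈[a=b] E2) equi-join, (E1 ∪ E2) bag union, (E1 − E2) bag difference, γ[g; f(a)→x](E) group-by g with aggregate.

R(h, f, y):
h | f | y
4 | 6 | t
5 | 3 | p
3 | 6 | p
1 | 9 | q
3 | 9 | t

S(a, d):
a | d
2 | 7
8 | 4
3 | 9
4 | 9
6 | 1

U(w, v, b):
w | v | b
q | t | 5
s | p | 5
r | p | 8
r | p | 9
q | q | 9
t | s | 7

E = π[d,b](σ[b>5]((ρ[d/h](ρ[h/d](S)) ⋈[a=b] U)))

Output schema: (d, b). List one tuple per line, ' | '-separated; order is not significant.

Stepwise |·|:
  S → 5
  ρ[h/d](S) → 5
  ρ[d/h](ρ[h/d](S)) → 5
  U → 6
  (ρ[d/h](ρ[h/d](S)) ⋈[a=b] U) → 1
  σ[b>5]((ρ[d/h](ρ[h/d](S)) ⋈[a=b] U)) → 1
  π[d,b](σ[b>5]((ρ[d/h](ρ[h/d](S)) ⋈[a=b] U))) → 1

== RESULT ==
d | b
4 | 8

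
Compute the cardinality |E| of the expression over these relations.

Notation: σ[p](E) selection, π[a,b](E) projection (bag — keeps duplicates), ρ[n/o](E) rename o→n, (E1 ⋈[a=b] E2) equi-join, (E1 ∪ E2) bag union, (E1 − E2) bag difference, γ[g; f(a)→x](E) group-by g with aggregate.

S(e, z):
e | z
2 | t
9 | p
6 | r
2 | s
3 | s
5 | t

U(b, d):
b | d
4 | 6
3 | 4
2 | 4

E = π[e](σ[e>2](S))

Stepwise |·|:
  S → 6
  σ[e>2](S) → 4
  π[e](σ[e>2](S)) → 4

|E| = 4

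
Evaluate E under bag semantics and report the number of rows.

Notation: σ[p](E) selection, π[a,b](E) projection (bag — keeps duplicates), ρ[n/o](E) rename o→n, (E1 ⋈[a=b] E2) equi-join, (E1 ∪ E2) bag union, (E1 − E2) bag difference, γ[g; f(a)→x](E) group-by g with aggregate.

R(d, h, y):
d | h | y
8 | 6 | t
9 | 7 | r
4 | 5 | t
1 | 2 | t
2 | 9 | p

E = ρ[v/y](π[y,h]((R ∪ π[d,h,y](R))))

Per-node cardinality:
  R → 5
  R → 5
  π[d,h,y](R) → 5
  (R ∪ π[d,h,y](R)) → 10
  π[y,h]((R ∪ π[d,h,y](R))) → 10
  ρ[v/y](π[y,h]((R ∪ π[d,h,y](R)))) → 10

|E| = 10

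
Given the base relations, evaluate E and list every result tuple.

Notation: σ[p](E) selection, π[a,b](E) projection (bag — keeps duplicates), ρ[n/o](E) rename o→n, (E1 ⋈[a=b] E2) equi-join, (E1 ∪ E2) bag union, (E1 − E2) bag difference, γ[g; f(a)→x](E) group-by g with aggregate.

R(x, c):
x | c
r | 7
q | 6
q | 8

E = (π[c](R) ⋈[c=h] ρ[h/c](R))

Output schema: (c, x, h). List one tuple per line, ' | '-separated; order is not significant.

Subexpression sizes:
  R → 3
  π[c](R) → 3
  R → 3
  ρ[h/c](R) → 3
  (π[c](R) ⋈[c=h] ρ[h/c](R)) → 3

== RESULT ==
c | x | h
6 | q | 6
7 | r | 7
8 | q | 8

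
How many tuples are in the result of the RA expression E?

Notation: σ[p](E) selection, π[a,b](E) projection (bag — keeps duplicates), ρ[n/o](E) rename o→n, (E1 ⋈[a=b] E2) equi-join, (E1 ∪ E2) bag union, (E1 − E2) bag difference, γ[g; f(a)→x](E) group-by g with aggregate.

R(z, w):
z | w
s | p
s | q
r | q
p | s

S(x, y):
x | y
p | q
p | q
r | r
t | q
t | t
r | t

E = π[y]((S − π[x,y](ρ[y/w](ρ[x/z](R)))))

Row counts bottom-up:
  S → 6
  R → 4
  ρ[x/z](R) → 4
  ρ[y/w](ρ[x/z](R)) → 4
  π[x,y](ρ[y/w](ρ[x/z](R))) → 4
  (S − π[x,y](ρ[y/w](ρ[x/z](R)))) → 6
  π[y]((S − π[x,y](ρ[y/w](ρ[x/z](R))))) → 6

|E| = 6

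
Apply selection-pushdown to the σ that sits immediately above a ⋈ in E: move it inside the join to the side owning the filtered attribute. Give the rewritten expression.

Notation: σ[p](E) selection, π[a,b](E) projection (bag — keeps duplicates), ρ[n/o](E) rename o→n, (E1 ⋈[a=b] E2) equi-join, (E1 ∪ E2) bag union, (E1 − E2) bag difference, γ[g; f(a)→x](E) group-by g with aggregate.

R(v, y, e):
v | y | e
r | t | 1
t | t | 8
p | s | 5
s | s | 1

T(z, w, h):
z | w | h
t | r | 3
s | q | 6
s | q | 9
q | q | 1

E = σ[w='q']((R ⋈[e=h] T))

σ filters on w, owned by the right side.
E' = (R ⋈[e=h] σ[w='q'](T))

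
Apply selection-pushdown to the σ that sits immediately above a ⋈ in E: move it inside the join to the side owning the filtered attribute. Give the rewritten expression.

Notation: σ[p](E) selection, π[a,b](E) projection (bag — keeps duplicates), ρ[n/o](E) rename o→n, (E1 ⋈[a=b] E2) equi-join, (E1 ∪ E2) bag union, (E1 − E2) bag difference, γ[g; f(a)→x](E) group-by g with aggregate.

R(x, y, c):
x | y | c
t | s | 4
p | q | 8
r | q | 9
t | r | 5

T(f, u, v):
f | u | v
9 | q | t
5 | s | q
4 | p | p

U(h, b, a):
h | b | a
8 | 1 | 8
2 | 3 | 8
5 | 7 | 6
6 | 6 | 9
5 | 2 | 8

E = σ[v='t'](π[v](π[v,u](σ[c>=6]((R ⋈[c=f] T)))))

σ filters on c, owned by the left side.
E' = σ[v='t'](π[v](π[v,u]((σ[c>=6](R) ⋈[c=f] T))))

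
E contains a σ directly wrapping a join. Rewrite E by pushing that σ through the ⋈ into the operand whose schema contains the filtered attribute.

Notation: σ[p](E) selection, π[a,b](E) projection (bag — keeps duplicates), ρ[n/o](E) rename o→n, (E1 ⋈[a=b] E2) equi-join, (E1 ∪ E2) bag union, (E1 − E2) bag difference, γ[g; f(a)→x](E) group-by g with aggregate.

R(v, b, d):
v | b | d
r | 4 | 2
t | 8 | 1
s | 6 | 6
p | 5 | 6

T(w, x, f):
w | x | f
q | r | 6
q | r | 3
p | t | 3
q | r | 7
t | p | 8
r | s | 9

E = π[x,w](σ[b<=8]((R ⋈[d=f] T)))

σ filters on b, owned by the left side.
E' = π[x,w]((σ[b<=8](R) ⋈[d=f] T))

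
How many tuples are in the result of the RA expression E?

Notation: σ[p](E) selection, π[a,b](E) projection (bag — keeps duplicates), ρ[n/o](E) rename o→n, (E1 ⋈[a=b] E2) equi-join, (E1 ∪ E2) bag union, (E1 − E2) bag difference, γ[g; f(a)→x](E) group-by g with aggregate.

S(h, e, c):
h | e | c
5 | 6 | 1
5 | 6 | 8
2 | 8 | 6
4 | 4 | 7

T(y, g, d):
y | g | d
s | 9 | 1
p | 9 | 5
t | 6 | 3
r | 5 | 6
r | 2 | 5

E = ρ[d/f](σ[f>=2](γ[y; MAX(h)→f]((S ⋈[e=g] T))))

Row counts bottom-up:
  S → 4
  T → 5
  (S ⋈[e=g] T) → 2
  γ[y; MAX(h)→f]((S ⋈[e=g] T)) → 1
  σ[f>=2](γ[y; MAX(h)→f]((S ⋈[e=g] T))) → 1
  ρ[d/f](σ[f>=2](γ[y; MAX(h)→f]((S ⋈[e=g] T)))) → 1

|E| = 1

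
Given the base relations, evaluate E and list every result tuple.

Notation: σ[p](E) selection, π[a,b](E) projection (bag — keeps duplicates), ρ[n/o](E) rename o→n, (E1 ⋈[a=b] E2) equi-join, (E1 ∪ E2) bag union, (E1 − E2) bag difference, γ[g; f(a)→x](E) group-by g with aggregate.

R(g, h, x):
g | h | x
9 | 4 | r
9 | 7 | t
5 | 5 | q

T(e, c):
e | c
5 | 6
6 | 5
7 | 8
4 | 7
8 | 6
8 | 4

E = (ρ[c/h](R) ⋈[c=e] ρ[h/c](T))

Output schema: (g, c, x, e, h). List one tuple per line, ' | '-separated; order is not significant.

Subexpression sizes:
  R → 3
  ρ[c/h](R) → 3
  T → 6
  ρ[h/c](T) → 6
  (ρ[c/h](R) ⋈[c=e] ρ[h/c](T)) → 3

== RESULT ==
g | c | x | e | h
5 | 5 | q | 5 | 6
9 | 4 | r | 4 | 7
9 | 7 | t | 7 | 8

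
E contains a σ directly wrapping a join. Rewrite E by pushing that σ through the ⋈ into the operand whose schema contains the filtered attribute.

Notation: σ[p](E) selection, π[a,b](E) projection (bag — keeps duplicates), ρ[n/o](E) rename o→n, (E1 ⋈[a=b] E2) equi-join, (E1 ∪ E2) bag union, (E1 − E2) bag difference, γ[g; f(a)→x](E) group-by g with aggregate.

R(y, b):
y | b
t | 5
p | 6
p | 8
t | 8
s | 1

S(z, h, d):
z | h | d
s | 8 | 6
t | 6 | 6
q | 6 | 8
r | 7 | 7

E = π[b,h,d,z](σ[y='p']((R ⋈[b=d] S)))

σ filters on y, owned by the left side.
E' = π[b,h,d,z]((σ[y='p'](R) ⋈[b=d] S))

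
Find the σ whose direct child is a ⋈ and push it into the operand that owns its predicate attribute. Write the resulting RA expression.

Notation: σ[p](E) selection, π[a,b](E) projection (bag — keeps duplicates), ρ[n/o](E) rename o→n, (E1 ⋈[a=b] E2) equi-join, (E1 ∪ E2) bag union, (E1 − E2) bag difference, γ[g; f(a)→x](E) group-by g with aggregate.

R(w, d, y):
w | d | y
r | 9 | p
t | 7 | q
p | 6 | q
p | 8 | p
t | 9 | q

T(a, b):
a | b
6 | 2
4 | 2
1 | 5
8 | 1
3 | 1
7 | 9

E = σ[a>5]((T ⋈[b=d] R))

σ filters on a, owned by the left side.
E' = (σ[a>5](T) ⋈[b=d] R)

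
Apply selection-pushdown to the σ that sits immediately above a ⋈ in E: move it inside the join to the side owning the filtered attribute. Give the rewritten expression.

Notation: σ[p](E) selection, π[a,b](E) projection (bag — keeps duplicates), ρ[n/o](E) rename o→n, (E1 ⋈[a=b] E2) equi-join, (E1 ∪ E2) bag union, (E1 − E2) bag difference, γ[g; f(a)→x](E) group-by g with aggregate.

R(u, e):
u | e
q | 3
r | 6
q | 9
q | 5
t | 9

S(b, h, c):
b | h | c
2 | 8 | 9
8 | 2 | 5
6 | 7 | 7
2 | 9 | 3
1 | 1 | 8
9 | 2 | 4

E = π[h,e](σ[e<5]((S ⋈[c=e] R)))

σ filters on e, owned by the right side.
E' = π[h,e]((S ⋈[c=e] σ[e<5](R)))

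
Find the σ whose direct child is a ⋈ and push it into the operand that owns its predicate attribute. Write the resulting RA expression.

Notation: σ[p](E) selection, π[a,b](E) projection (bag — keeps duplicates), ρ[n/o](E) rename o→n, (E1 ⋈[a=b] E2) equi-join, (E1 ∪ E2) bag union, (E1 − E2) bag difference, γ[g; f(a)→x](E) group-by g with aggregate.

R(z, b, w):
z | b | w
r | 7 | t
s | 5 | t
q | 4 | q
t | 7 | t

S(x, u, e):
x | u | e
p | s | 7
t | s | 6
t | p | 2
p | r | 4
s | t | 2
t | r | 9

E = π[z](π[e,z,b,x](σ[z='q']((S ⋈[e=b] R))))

σ filters on z, owned by the right side.
E' = π[z](π[e,z,b,x]((S ⋈[e=b] σ[z='q'](R))))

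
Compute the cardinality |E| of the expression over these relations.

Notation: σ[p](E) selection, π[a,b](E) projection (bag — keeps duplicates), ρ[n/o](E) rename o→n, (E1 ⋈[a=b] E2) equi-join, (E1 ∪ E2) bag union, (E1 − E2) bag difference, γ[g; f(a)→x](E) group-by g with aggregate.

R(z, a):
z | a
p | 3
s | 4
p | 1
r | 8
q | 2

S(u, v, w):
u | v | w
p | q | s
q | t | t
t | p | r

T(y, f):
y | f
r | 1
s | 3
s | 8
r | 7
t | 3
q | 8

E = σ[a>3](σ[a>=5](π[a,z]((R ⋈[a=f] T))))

Per-node cardinality:
  R → 5
  T → 6
  (R ⋈[a=f] T) → 5
  π[a,z]((R ⋈[a=f] T)) → 5
  σ[a>=5](π[a,z]((R ⋈[a=f] T))) → 2
  σ[a>3](σ[a>=5](π[a,z]((R ⋈[a=f] T)))) → 2

|E| = 2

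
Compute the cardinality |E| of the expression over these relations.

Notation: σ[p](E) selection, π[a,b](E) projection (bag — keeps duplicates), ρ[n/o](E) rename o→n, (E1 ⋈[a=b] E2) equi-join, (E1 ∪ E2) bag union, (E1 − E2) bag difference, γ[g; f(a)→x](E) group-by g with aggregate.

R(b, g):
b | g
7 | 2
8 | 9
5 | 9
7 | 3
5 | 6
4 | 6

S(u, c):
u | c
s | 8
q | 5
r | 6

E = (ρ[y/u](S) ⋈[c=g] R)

Row counts bottom-up:
  S → 3
  ρ[y/u](S) → 3
  R → 6
  (ρ[y/u](S) ⋈[c=g] R) → 2

|E| = 2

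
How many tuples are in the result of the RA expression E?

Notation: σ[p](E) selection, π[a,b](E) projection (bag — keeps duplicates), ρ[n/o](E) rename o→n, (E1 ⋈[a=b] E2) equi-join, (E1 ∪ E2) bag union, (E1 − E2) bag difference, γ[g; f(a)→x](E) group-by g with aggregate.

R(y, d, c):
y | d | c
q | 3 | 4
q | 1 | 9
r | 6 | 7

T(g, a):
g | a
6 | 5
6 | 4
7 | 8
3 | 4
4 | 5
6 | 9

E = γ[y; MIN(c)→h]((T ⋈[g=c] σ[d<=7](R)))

Stepwise |·|:
  T → 6
  R → 3
  σ[d<=7](R) → 3
  (T ⋈[g=c] σ[d<=7](R)) → 2
  γ[y; MIN(c)→h]((T ⋈[g=c] σ[d<=7](R))) → 2

|E| = 2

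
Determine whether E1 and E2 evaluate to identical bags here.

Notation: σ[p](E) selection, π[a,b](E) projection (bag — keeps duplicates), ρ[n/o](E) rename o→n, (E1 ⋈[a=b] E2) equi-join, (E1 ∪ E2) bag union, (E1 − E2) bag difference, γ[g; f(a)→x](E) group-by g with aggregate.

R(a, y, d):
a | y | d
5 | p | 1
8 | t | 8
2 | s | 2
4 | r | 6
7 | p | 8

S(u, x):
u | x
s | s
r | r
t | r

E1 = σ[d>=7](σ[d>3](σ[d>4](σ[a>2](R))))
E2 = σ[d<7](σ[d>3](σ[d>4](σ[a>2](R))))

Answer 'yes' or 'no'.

E1 per-node cardinality:
  R → 5
  σ[a>2](R) → 4
  σ[d>4](σ[a>2](R)) → 3
  σ[d>3](σ[d>4](σ[a>2](R))) → 3
  σ[d>=7](σ[d>3](σ[d>4](σ[a>2](R)))) → 2
E2 per-node cardinality:
  R → 5
  σ[a>2](R) → 4
  σ[d>4](σ[a>2](R)) → 3
  σ[d>3](σ[d>4](σ[a>2](R))) → 3
  σ[d<7](σ[d>3](σ[d>4](σ[a>2](R)))) → 1

E1 result:
a | y | d
7 | p | 8
8 | t | 8
E2 result:
a | y | d
4 | r | 6
Witness: (4, 'r', 6) appears 0× in E1 but 1× in E2.

no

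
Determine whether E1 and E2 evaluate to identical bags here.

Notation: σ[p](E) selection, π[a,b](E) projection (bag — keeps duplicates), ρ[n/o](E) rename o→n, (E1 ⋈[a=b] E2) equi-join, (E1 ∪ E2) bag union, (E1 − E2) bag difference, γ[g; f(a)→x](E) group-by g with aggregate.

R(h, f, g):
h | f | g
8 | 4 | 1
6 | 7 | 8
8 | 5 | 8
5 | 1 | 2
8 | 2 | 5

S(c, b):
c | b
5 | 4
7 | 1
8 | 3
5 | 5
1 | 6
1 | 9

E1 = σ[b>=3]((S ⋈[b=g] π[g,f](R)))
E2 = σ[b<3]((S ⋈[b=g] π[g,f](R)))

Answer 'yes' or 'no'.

E1 per-node cardinality:
  S → 6
  R → 5
  π[g,f](R) → 5
  (S ⋈[b=g] π[g,f](R)) → 2
  σ[b>=3]((S ⋈[b=g] π[g,f](R))) → 1
E2 per-node cardinality:
  S → 6
  R → 5
  π[g,f](R) → 5
  (S ⋈[b=g] π[g,f](R)) → 2
  σ[b<3]((S ⋈[b=g] π[g,f](R))) → 1

E1 result:
c | b | g | f
5 | 5 | 5 | 2
E2 result:
c | b | g | f
7 | 1 | 1 | 4
Witness: (7, 1, 1, 4) appears 0× in E1 but 1× in E2.

no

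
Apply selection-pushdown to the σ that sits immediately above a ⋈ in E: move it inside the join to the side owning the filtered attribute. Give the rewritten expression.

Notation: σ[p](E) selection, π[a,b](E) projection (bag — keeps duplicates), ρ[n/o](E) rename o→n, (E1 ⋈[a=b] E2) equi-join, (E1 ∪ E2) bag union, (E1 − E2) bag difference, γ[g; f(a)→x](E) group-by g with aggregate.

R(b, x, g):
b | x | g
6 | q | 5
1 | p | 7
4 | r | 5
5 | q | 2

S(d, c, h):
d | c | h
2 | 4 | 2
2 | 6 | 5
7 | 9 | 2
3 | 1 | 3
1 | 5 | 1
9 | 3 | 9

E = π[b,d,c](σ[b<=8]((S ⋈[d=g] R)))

σ filters on b, owned by the right side.
E' = π[b,d,c]((S ⋈[d=g] σ[b<=8](R)))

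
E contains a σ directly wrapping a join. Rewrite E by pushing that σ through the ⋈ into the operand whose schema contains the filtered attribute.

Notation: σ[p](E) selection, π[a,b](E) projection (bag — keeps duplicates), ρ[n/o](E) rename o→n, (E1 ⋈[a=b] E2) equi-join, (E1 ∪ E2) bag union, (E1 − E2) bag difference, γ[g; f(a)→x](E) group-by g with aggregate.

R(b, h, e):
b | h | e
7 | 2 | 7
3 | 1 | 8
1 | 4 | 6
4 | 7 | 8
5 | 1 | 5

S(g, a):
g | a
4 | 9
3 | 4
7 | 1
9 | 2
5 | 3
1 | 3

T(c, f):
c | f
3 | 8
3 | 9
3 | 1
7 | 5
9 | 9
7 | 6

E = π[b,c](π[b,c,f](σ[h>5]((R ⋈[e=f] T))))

σ filters on h, owned by the left side.
E' = π[b,c](π[b,c,f]((σ[h>5](R) ⋈[e=f] T)))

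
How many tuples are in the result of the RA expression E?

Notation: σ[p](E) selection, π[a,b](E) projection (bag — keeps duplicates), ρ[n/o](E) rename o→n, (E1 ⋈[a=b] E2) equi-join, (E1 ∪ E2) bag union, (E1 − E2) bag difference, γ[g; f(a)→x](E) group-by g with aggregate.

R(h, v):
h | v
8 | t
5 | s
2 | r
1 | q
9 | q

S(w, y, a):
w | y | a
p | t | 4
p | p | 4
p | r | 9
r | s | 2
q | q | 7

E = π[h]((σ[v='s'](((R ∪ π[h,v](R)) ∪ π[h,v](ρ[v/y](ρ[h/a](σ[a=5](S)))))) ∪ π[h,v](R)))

Row counts bottom-up:
  R → 5
  R → 5
  π[h,v](R) → 5
  (R ∪ π[h,v](R)) → 10
  S → 5
  σ[a=5](S) → 0
  ρ[h/a](σ[a=5](S)) → 0
  ρ[v/y](ρ[h/a](σ[a=5](S))) → 0
  π[h,v](ρ[v/y](ρ[h/a](σ[a=5](S)))) → 0
  ((R ∪ π[h,v](R)) ∪ π[h,v](ρ[v/y](ρ[h/a](σ[a=5](S))))) → 10
  σ[v='s'](((R ∪ π[h,v](R)) ∪ π[h,v](ρ[v/y](ρ[h/a](σ[a=5](S)))))) → 2
  R → 5
  π[h,v](R) → 5
  (σ[v='s'](((R ∪ π[h,v](R)) ∪ π[h,v](ρ[v/y](ρ[h/a](σ[a=5](S)))))) ∪ π[h,v](R)) → 7
  π[h]((σ[v='s'](((R ∪ π[h,v](R)) ∪ π[h,v](ρ[v/y](ρ[h/a](σ[a=5](S)))))) ∪ π[h,v](R))) → 7

|E| = 7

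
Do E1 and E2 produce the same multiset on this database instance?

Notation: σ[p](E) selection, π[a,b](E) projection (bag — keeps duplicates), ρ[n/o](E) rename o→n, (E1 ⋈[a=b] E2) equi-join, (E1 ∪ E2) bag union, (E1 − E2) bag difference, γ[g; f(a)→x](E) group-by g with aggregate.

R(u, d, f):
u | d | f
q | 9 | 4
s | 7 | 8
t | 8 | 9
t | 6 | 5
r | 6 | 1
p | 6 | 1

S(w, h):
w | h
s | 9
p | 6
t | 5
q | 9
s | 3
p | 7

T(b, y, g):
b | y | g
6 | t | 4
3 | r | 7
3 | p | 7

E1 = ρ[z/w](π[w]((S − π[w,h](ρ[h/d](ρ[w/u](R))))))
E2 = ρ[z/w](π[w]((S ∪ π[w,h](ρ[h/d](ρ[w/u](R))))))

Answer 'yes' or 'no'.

E1 row counts bottom-up:
  S → 6
  R → 6
  ρ[w/u](R) → 6
  ρ[h/d](ρ[w/u](R)) → 6
  π[w,h](ρ[h/d](ρ[w/u](R))) → 6
  (S − π[w,h](ρ[h/d](ρ[w/u](R)))) → 4
  π[w]((S − π[w,h](ρ[h/d](ρ[w/u](R))))) → 4
  ρ[z/w](π[w]((S − π[w,h](ρ[h/d](ρ[w/u](R)))))) → 4
E2 row counts bottom-up:
  S → 6
  R → 6
  ρ[w/u](R) → 6
  ρ[h/d](ρ[w/u](R)) → 6
  π[w,h](ρ[h/d](ρ[w/u](R))) → 6
  (S ∪ π[w,h](ρ[h/d](ρ[w/u](R)))) → 12
  π[w]((S ∪ π[w,h](ρ[h/d](ρ[w/u](R))))) → 12
  ρ[z/w](π[w]((S ∪ π[w,h](ρ[h/d](ρ[w/u](R)))))) → 12

E1 result:
z
p
s
s
t
E2 result:
z
p
p
p
q
q
r
s
s
s
t
t
t
Witness: ('q',) appears 0× in E1 but 2× in E2.

no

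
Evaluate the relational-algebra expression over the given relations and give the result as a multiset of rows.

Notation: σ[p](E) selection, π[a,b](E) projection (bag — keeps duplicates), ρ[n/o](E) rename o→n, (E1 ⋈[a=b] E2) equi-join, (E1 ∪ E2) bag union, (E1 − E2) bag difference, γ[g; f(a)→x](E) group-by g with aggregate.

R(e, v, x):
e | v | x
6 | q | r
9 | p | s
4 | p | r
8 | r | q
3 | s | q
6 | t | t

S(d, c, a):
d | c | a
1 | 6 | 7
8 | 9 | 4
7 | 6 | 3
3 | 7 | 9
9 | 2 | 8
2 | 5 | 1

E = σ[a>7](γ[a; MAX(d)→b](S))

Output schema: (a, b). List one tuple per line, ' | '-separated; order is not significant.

Per-node cardinality:
  S → 6
  γ[a; MAX(d)→b](S) → 6
  σ[a>7](γ[a; MAX(d)→b](S)) → 2

== RESULT ==
a | b
8 | 9
9 | 3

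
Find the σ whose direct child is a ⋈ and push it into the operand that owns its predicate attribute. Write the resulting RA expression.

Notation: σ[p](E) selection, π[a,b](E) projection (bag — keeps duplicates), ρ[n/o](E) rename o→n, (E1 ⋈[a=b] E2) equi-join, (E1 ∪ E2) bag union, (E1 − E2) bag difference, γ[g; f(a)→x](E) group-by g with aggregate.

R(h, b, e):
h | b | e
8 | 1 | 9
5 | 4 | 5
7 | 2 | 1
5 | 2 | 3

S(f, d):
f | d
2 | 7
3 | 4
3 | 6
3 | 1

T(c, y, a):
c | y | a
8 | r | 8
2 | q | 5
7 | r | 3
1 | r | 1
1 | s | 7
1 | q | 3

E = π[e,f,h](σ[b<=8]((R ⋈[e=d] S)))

σ filters on b, owned by the left side.
E' = π[e,f,h]((σ[b<=8](R) ⋈[e=d] S))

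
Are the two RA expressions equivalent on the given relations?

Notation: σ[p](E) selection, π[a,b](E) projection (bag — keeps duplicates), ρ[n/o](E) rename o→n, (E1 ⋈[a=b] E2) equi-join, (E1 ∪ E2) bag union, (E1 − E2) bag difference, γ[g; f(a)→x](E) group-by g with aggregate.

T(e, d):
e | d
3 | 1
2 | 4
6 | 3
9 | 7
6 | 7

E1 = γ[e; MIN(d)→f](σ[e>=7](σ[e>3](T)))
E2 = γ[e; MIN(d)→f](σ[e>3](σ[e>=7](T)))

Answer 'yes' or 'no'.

E1 subexpression sizes:
  T → 5
  σ[e>3](T) → 3
  σ[e>=7](σ[e>3](T)) → 1
  γ[e; MIN(d)→f](σ[e>=7](σ[e>3](T))) → 1
E2 subexpression sizes:
  T → 5
  σ[e>=7](T) → 1
  σ[e>3](σ[e>=7](T)) → 1
  γ[e; MIN(d)→f](σ[e>3](σ[e>=7](T))) → 1

E1 and E2 produce the same multiset:
e | f
9 | 7

yes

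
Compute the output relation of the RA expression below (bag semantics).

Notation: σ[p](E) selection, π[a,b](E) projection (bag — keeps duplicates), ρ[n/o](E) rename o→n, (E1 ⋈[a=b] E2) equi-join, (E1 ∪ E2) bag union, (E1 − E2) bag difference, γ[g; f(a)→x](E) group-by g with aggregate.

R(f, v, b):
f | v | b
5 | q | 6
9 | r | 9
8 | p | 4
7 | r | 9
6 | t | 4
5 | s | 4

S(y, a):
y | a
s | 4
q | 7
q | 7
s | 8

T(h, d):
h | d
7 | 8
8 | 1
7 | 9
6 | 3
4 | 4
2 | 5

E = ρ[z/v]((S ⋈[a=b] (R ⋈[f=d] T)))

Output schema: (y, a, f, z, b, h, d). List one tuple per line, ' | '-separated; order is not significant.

Stepwise |·|:
  S → 4
  R → 6
  T → 6
  (R ⋈[f=d] T) → 4
  (S ⋈[a=b] (R ⋈[f=d] T)) → 2
  ρ[z/v]((S ⋈[a=b] (R ⋈[f=d] T))) → 2

== RESULT ==
y | a | f | z | b | h | d
s | 4 | 5 | s | 4 | 2 | 5
s | 4 | 8 | p | 4 | 7 | 8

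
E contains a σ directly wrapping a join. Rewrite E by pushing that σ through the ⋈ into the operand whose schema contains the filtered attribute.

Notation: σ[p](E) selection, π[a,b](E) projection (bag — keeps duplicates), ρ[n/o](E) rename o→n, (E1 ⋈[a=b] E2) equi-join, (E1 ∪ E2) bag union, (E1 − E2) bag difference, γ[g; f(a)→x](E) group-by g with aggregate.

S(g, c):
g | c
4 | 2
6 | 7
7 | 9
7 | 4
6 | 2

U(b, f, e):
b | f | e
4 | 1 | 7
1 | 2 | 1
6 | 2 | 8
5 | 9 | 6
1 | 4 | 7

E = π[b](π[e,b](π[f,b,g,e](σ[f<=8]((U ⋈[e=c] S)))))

σ filters on f, owned by the left side.
E' = π[b](π[e,b](π[f,b,g,e]((σ[f<=8](U) ⋈[e=c] S))))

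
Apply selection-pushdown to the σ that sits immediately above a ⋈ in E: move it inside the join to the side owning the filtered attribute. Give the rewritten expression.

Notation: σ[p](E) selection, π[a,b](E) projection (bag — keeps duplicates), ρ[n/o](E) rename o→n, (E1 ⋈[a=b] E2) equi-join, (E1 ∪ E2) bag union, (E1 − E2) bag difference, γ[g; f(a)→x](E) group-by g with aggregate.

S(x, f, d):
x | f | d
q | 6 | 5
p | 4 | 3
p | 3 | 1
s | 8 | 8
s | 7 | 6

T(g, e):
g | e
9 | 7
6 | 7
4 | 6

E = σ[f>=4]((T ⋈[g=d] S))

σ filters on f, owned by the right side.
E' = (T ⋈[g=d] σ[f>=4](S))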